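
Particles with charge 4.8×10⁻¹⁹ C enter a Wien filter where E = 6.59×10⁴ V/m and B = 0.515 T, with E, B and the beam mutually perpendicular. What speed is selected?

v = 1.28×10⁵ m/s

For undeflected motion the electric and magnetic forces balance: qE = qvB.
v = E/B = 6.59×10⁴/0.515 = 1.28×10⁵ m/s.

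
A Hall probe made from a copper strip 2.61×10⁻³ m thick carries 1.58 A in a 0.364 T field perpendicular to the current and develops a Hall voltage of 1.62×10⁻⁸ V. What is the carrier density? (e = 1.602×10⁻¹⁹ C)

n ≈ 8.49×10²⁸ m⁻³

From V_H = IB/(n e t), n = IB/(V_H e t).
n = (1.58)(0.364)/((1.62×10⁻⁸)(1.602×10⁻¹⁹)(2.61×10⁻³)) ≈ 8.49×10²⁸ m⁻³.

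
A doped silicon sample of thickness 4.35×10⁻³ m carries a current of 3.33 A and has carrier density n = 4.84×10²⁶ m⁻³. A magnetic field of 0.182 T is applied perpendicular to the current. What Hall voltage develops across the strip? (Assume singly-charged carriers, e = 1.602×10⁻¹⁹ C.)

V_H = IB/(n e t).
V_H = (3.33)(0.182)/((4.84×10²⁶)(1.602×10⁻¹⁹)(4.35×10⁻³)) ≈ 1.80×10⁻⁶ V.

V_H ≈ 1.80×10⁻⁶ V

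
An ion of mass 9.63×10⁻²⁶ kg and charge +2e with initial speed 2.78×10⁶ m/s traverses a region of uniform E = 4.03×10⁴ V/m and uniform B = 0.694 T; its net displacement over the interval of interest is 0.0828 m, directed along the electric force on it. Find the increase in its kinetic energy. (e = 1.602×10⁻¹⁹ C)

ΔKE ≈ 1.07×10⁻¹⁵ J

The magnetic force is always ⟂ v and does no work; only the electric force changes KE.
ΔKE = F_E · d = |q|E d = (3.204×10⁻¹⁹)(4.03×10⁴)(0.0828) ≈ 1.07×10⁻¹⁵ J.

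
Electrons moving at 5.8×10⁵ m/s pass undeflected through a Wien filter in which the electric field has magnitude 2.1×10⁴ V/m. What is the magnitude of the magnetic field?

Balance of forces in the selector: qE = qvB ⇒ B = E/v.
B = 2.1×10⁴/5.8×10⁵ = 0.036 T.

B = 0.036 T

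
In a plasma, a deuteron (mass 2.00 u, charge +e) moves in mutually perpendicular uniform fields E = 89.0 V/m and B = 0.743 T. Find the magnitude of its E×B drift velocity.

The E×B drift speed is v_d = E/B.
v_d = 89.0/0.743 = 120 m/s.

v_d ≈ 120 m/s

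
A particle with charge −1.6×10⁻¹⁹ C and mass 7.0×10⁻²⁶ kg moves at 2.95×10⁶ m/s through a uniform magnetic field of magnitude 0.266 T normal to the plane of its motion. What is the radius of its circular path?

r ≈ 4.85 m

The magnetic force provides the centripetal force: |q|vB = mv²/r.
r = mv/(|q|B) = (7.0×10⁻²⁶)(2.95×10⁶)/((1.6×10⁻¹⁹)(0.266)) ≈ 4.85 m.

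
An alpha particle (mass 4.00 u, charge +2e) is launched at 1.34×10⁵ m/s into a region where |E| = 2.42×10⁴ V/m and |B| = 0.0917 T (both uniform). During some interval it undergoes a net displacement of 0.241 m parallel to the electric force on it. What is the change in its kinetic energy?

The magnetic force is always ⟂ v and does no work; only the electric force changes KE.
ΔKE = F_E · d = |q|E d = (3.204×10⁻¹⁹)(2.42×10⁴)(0.241) ≈ 1.87×10⁻¹⁵ J.

ΔKE ≈ 1.87×10⁻¹⁵ J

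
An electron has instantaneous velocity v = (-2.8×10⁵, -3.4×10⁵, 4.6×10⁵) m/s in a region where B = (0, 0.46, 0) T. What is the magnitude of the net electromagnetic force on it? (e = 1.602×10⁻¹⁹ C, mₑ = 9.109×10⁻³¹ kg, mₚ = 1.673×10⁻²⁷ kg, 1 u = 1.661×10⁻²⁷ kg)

v×B = (-2.12×10⁵, 0, -1.29×10⁵) N/C.
F = q v×B = (−1.602×10⁻¹⁹ C)·(-2.12×10⁵, 0, -1.29×10⁵) = (3.39×10⁻¹⁴, 0, 2.06×10⁻¹⁴) N.
|F| = 3.97×10⁻¹⁴ N.

|F| ≈ 3.97×10⁻¹⁴ N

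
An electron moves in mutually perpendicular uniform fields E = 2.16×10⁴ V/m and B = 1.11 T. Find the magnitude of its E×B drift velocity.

The E×B drift speed is v_d = E/B.
v_d = 2.16×10⁴/1.11 = 1.95×10⁴ m/s.

v_d ≈ 1.95×10⁴ m/s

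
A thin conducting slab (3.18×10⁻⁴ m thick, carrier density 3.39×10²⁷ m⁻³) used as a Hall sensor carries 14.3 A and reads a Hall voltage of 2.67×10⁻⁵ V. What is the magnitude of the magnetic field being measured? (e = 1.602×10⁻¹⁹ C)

B ≈ 0.322 T

From V_H = IB/(n e t), B = V_H n e t / I.
B = (2.67×10⁻⁵)(3.39×10²⁷)(1.602×10⁻¹⁹)(3.18×10⁻⁴)/14.3 ≈ 0.322 T.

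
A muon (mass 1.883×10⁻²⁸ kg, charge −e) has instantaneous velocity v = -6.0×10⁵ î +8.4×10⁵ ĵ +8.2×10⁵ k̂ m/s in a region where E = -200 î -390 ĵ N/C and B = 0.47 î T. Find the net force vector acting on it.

F ≈ (3.20×10⁻¹⁷, -6.17×10⁻¹⁴, 6.32×10⁻¹⁴) N

v×B = (0, 3.85×10⁵, -3.95×10⁵) N/C.
E + v×B = (-200, 3.85×10⁵, -3.95×10⁵) N/C.
F = q(E + v×B) = (−1.602×10⁻¹⁹ C)·(-200, 3.85×10⁵, -3.95×10⁵) = (3.20×10⁻¹⁷, -6.17×10⁻¹⁴, 6.32×10⁻¹⁴) N.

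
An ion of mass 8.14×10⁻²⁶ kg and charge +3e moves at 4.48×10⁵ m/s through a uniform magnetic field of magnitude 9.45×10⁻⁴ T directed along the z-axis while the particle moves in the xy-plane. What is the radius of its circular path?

The magnetic force provides the centripetal force: |q|vB = mv²/r.
r = mv/(|q|B) = (8.14×10⁻²⁶)(4.48×10⁵)/((4.806×10⁻¹⁹)(9.45×10⁻⁴)) ≈ 80.3 m.

r ≈ 80.3 m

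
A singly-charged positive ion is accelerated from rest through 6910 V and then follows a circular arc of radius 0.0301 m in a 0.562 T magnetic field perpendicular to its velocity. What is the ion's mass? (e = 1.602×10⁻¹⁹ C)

m ≈ 3.32×10⁻²⁷ kg

Combine |q|V = ½mv² and r = mv/(|q|B): eliminate v to get m = qB²r²/(2V).
m = (1.602×10⁻¹⁹)(0.562)²(0.0301)²/(2·6910) ≈ 3.32×10⁻²⁷ kg.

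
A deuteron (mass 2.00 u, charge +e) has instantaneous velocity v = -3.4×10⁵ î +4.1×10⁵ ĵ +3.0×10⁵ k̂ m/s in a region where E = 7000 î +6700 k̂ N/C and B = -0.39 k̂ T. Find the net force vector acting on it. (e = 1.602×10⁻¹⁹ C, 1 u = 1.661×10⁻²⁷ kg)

v×B = (-1.60×10⁵, -1.33×10⁵, 0) N/C.
E + v×B = (-1.53×10⁵, -1.33×10⁵, 6700) N/C.
F = q(E + v×B) = (1.602×10⁻¹⁹ C)·(-1.53×10⁵, -1.33×10⁵, 6700) = (-2.45×10⁻¹⁴, -2.12×10⁻¹⁴, 1.07×10⁻¹⁵) N.

F ≈ (-2.45×10⁻¹⁴, -2.12×10⁻¹⁴, 1.07×10⁻¹⁵) N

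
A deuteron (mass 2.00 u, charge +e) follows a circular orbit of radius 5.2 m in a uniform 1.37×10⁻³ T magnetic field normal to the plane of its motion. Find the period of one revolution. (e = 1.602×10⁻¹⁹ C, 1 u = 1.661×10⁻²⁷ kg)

T ≈ 9.51×10⁻⁵ s

The cyclotron period depends only on m, q, B: T = 2πm/(|q|B).
T = 2π(3.322×10⁻²⁷)/((1.602×10⁻¹⁹)(1.37×10⁻³)) ≈ 9.51×10⁻⁵ s.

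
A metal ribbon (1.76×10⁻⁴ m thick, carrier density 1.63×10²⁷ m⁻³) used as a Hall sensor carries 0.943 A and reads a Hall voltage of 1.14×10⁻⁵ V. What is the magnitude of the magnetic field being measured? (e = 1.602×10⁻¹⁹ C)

From V_H = IB/(n e t), B = V_H n e t / I.
B = (1.14×10⁻⁵)(1.63×10²⁷)(1.602×10⁻¹⁹)(1.76×10⁻⁴)/0.943 ≈ 0.556 T.

B ≈ 0.556 T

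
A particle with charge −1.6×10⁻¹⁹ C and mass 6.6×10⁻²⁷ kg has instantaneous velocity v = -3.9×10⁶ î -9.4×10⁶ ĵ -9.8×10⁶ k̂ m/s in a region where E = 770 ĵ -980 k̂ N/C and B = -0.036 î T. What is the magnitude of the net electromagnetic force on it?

|F| ≈ 7.84×10⁻¹⁴ N

v×B = (0, 3.53×10⁵, -3.38×10⁵) N/C.
E + v×B = (0, 3.54×10⁵, -3.39×10⁵) N/C.
F = q(E + v×B) = (−1.6×10⁻¹⁹ C)·(0, 3.54×10⁵, -3.39×10⁵) = (0, -5.66×10⁻¹⁴, 5.43×10⁻¹⁴) N.
|F| = 7.84×10⁻¹⁴ N.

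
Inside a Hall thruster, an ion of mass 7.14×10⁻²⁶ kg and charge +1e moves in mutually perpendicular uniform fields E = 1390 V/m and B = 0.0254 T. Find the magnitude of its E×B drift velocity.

The steady drift has the magnetic force balancing the electric force, so v_d = E/B.
v_d = 1390/0.0254 = 5.47×10⁴ m/s.

v_d ≈ 5.47×10⁴ m/s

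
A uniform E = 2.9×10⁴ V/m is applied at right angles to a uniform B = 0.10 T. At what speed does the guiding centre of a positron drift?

v_d ≈ 2.9×10⁵ m/s

The steady drift has the magnetic force balancing the electric force, so v_d = E/B.
v_d = 2.9×10⁴/0.10 = 2.9×10⁵ m/s.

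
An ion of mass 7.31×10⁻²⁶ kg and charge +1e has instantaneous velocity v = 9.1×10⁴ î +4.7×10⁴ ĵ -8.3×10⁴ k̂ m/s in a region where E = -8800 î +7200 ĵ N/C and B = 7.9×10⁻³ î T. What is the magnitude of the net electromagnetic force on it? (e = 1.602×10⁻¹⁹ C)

|F| ≈ 1.76×10⁻¹⁵ N

v×B = (0, -656, -371) N/C.
E + v×B = (-8800, 6540, -371) N/C.
F = q(E + v×B) = (1.602×10⁻¹⁹ C)·(-8800, 6540, -371) = (-1.41×10⁻¹⁵, 1.05×10⁻¹⁵, -5.95×10⁻¹⁷) N.
|F| = 1.76×10⁻¹⁵ N.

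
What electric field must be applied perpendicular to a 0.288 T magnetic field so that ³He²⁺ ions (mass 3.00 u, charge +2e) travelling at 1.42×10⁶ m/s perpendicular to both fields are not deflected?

E = 4.09×10⁵ V/m

For straight-line motion qE = qvB, so E = vB.
E = 1.42×10⁶ × 0.288 = 4.09×10⁵ V/m.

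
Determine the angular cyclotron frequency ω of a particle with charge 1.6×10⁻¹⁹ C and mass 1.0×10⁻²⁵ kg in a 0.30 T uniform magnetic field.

ω ≈ 4.8×10⁵ rad/s

ω = |q|B/m.
ω = (1.6×10⁻¹⁹)(0.30)/1.0×10⁻²⁵ ≈ 4.8×10⁵ rad/s.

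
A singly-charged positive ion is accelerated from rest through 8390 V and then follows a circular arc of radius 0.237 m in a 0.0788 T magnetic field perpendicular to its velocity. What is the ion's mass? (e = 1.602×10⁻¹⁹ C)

m ≈ 3.33×10⁻²⁷ kg

Combine |q|V = ½mv² and r = mv/(|q|B): eliminate v to get m = qB²r²/(2V).
m = (1.602×10⁻¹⁹)(0.0788)²(0.237)²/(2·8390) ≈ 3.33×10⁻²⁷ kg.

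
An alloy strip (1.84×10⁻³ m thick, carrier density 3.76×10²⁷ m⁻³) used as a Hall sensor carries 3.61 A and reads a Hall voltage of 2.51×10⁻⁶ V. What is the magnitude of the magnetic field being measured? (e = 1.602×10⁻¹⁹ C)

From V_H = IB/(n e t), B = V_H n e t / I.
B = (2.51×10⁻⁶)(3.76×10²⁷)(1.602×10⁻¹⁹)(1.84×10⁻³)/3.61 ≈ 0.771 T.

B ≈ 0.771 T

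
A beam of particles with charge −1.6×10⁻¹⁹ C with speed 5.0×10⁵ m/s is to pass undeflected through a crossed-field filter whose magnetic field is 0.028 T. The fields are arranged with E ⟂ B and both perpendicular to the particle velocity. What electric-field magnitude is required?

E = 1.4×10⁴ V/m

For straight-line motion qE = qvB, so E = vB.
E = 5.0×10⁵ × 0.028 = 1.4×10⁴ V/m.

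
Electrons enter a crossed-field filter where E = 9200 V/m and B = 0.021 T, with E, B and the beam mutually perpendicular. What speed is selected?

v = 4.4×10⁵ m/s

Straight-line motion ⇒ electric and magnetic forces cancel, so E = vB.
v = E/B = 9200/0.021 = 4.4×10⁵ m/s.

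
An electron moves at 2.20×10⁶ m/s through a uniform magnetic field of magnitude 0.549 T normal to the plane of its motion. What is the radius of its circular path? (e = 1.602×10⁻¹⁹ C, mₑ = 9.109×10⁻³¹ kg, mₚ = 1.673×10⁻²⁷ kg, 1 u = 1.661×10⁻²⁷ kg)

r ≈ 2.28×10⁻⁵ m

The magnetic force provides the centripetal force: |q|vB = mv²/r.
r = mv/(|q|B) = (9.109×10⁻³¹)(2.20×10⁶)/((1.602×10⁻¹⁹)(0.549)) ≈ 2.28×10⁻⁵ m.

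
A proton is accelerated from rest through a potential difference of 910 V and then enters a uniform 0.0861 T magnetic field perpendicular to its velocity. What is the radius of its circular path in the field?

Acceleration: |q|V = ½mv² ⇒ v = √(2|q|V/m) = √(2·1.602×10⁻¹⁹·910/1.673×10⁻²⁷) ≈ 4.175×10⁵ m/s.
In the field: r = mv/(|q|B) = (1.673×10⁻²⁷)(4.175×10⁵)/((1.602×10⁻¹⁹)(0.0861)) ≈ 0.0506 m.

r ≈ 0.0506 m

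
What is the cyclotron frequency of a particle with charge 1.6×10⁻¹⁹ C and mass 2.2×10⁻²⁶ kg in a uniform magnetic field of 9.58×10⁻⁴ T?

f ≈ 1110 Hz

f = |q|B/(2πm).
f = (1.6×10⁻¹⁹)(9.58×10⁻⁴)/(2π·2.2×10⁻²⁶) ≈ 1110 Hz.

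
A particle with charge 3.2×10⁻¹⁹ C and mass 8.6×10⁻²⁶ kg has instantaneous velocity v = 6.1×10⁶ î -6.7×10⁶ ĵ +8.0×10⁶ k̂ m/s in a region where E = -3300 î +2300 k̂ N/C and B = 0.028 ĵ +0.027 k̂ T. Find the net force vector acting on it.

v×B = (-4.05×10⁵, -1.65×10⁵, 1.71×10⁵) N/C.
E + v×B = (-4.08×10⁵, -1.65×10⁵, 1.73×10⁵) N/C.
F = q(E + v×B) = (3.2×10⁻¹⁹ C)·(-4.08×10⁵, -1.65×10⁵, 1.73×10⁵) = (-1.31×10⁻¹³, -5.27×10⁻¹⁴, 5.54×10⁻¹⁴) N.

F ≈ (-1.31×10⁻¹³, -5.27×10⁻¹⁴, 5.54×10⁻¹⁴) N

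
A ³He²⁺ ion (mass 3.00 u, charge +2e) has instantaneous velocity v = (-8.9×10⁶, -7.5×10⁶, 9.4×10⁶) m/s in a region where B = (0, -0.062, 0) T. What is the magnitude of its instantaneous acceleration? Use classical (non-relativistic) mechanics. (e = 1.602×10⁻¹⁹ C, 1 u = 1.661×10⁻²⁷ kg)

|a| ≈ 5.16×10¹³ m/s²

v×B = (5.83×10⁵, 0, 5.52×10⁵) N/C.
F = q v×B = (3.204×10⁻¹⁹ C)·(5.83×10⁵, 0, 5.52×10⁵) = (1.87×10⁻¹³, 0, 1.77×10⁻¹³) N.
|a| = |F|/m = 2.571×10⁻¹³/4.983×10⁻²⁷ ≈ 5.16×10¹³ m/s².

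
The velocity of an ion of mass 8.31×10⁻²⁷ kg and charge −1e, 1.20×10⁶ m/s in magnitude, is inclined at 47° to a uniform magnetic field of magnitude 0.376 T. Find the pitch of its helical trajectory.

p ≈ 0.709 m

v∥ = v cosθ = 1.20×10⁶·cos47° ≈ 8.184×10⁵ m/s.
T = 2πm/(|q|B) = 2π(8.31×10⁻²⁷)/((1.602×10⁻¹⁹)(0.376)) ≈ 8.668×10⁻⁷ s.
pitch = v∥ T = (8.184×10⁵)(8.668×10⁻⁷) ≈ 0.709 m.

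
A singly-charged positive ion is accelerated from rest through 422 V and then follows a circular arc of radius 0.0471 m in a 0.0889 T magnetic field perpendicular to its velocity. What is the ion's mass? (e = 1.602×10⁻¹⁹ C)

m ≈ 3.33×10⁻²⁷ kg

Combine |q|V = ½mv² and r = mv/(|q|B): eliminate v to get m = qB²r²/(2V).
m = (1.602×10⁻¹⁹)(0.0889)²(0.0471)²/(2·422) ≈ 3.33×10⁻²⁷ kg.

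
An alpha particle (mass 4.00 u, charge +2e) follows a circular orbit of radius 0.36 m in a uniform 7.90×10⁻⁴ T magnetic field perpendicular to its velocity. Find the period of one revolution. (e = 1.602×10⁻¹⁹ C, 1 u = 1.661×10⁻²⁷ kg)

The cyclotron period depends only on m, q, B: T = 2πm/(|q|B).
T = 2π(6.644×10⁻²⁷)/((3.204×10⁻¹⁹)(7.90×10⁻⁴)) ≈ 1.65×10⁻⁴ s.

T ≈ 1.65×10⁻⁴ s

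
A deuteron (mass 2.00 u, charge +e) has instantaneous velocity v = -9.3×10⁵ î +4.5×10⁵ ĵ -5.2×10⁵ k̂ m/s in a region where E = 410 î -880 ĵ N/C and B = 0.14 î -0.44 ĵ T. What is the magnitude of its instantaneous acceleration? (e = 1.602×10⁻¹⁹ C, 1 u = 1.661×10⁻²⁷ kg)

v×B = (-2.29×10⁵, -7.28×10⁴, 3.46×10⁵) N/C.
E + v×B = (-2.28×10⁵, -7.37×10⁴, 3.46×10⁵) N/C.
F = q(E + v×B) = (1.602×10⁻¹⁹ C)·(-2.28×10⁵, -7.37×10⁴, 3.46×10⁵) = (-3.66×10⁻¹⁴, -1.18×10⁻¹⁴, 5.55×10⁻¹⁴) N.
|a| = |F|/m = 6.748×10⁻¹⁴/3.322×10⁻²⁷ ≈ 2.03×10¹³ m/s².

|a| ≈ 2.03×10¹³ m/s²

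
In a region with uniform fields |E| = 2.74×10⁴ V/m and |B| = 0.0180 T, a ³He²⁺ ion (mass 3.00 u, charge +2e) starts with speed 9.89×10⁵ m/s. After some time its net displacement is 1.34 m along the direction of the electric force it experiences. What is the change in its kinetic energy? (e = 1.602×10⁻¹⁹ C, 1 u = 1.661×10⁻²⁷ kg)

The magnetic force is always ⟂ v and does no work; only the electric force changes KE.
ΔKE = F_E · d = |q|E d = (3.204×10⁻¹⁹)(2.74×10⁴)(1.34) ≈ 1.18×10⁻¹⁴ J.

ΔKE ≈ 1.18×10⁻¹⁴ J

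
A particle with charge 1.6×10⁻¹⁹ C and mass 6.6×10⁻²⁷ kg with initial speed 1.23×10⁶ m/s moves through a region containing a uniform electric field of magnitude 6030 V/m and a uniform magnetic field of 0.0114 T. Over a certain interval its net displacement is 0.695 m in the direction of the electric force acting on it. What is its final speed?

B does no work; ΔKE = |q|E d.
½mv_f² = ½mv₀² + |q|Ed = ½(6.6×10⁻²⁷)(1.23×10⁶)² + (1.6×10⁻¹⁹)(6030)(0.695) ≈ 4.993×10⁻¹⁵ J + 6.705×10⁻¹⁶ J ≈ 5.663×10⁻¹⁵ J.
v_f = √(2·5.663×10⁻¹⁵/6.6×10⁻²⁷) ≈ 1.31×10⁶ m/s.

v_f ≈ 1.31×10⁶ m/s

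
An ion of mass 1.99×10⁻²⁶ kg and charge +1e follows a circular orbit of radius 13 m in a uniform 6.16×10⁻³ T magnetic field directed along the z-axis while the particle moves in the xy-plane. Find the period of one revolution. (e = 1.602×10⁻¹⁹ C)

T ≈ 1.27×10⁻⁴ s

The cyclotron period depends only on m, q, B: T = 2πm/(|q|B).
T = 2π(1.99×10⁻²⁶)/((1.602×10⁻¹⁹)(6.16×10⁻³)) ≈ 1.27×10⁻⁴ s.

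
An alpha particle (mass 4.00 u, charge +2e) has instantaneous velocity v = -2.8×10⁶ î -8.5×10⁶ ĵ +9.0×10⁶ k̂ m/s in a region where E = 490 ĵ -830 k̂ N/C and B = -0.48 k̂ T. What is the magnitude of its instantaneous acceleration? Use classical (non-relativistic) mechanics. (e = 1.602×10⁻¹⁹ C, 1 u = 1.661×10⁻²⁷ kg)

|a| ≈ 2.07×10¹⁴ m/s²

v×B = (4.08×10⁶, -1.34×10⁶, 0) N/C.
E + v×B = (4.08×10⁶, -1.34×10⁶, -830) N/C.
F = q(E + v×B) = (3.204×10⁻¹⁹ C)·(4.08×10⁶, -1.34×10⁶, -830) = (1.31×10⁻¹², -4.30×10⁻¹³, -2.66×10⁻¹⁶) N.
|a| = |F|/m = 1.376×10⁻¹²/6.644×10⁻²⁷ ≈ 2.07×10¹⁴ m/s².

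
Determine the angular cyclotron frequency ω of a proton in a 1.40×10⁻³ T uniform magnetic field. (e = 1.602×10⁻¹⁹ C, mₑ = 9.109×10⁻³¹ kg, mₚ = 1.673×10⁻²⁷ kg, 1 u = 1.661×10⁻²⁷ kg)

ω ≈ 1.34×10⁵ rad/s

ω = |q|B/m.
ω = (1.602×10⁻¹⁹)(1.40×10⁻³)/1.673×10⁻²⁷ ≈ 1.34×10⁵ rad/s.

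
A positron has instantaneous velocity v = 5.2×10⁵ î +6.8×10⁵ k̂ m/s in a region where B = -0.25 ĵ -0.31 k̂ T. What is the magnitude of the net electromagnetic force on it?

|F| ≈ 4.29×10⁻¹⁴ N

v×B = (1.70×10⁵, 1.61×10⁵, -1.30×10⁵) N/C.
F = q v×B = (1.602×10⁻¹⁹ C)·(1.70×10⁵, 1.61×10⁵, -1.30×10⁵) = (2.72×10⁻¹⁴, 2.58×10⁻¹⁴, -2.08×10⁻¹⁴) N.
|F| = 4.29×10⁻¹⁴ N.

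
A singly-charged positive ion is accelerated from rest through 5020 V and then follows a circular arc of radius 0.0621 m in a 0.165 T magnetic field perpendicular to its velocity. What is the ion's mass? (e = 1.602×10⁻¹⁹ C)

Combine |q|V = ½mv² and r = mv/(|q|B): eliminate v to get m = qB²r²/(2V).
m = (1.602×10⁻¹⁹)(0.165)²(0.0621)²/(2·5020) ≈ 1.68×10⁻²⁷ kg.

m ≈ 1.68×10⁻²⁷ kg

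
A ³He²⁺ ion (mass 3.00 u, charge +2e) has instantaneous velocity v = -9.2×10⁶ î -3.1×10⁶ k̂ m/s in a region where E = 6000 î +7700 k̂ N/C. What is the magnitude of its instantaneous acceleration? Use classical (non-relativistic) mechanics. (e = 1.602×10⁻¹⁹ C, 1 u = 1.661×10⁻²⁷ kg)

Only an electric field acts, so F = qE = (3.204×10⁻¹⁹ C)·(6000, 0, 7700) = (1.92×10⁻¹⁵, 0, 2.47×10⁻¹⁵) N.
|a| = |F|/m = 3.128×10⁻¹⁵/4.983×10⁻²⁷ ≈ 6.28×10¹¹ m/s².

|a| ≈ 6.28×10¹¹ m/s²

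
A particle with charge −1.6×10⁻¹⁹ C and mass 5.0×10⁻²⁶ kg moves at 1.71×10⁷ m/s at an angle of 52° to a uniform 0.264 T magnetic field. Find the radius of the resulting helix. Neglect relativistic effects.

r ≈ 16.0 m

v⊥ = v sinθ = 1.71×10⁷·sin52° ≈ 1.347×10⁷ m/s.
r = m v⊥/(|q|B) = (5.0×10⁻²⁶)(1.347×10⁷)/((1.6×10⁻¹⁹)(0.264)) ≈ 16.0 m.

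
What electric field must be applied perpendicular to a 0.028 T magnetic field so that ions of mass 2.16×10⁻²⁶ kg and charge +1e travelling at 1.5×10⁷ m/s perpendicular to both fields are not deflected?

E = 4.2×10⁵ V/m

For straight-line motion qE = qvB, so E = vB.
E = 1.5×10⁷ × 0.028 = 4.2×10⁵ V/m.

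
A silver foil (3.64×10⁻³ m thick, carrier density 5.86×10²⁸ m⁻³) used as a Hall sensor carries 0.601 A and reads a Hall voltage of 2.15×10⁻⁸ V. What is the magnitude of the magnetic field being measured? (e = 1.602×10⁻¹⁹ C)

From V_H = IB/(n e t), B = V_H n e t / I.
B = (2.15×10⁻⁸)(5.86×10²⁸)(1.602×10⁻¹⁹)(3.64×10⁻³)/0.601 ≈ 1.22 T.

B ≈ 1.22 T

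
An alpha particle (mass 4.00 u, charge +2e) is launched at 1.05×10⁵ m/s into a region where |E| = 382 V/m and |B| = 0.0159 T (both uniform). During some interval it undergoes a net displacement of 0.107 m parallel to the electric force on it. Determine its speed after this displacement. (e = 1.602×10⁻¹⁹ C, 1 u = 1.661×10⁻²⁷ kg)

v_f ≈ 1.22×10⁵ m/s

B does no work; ΔKE = |q|E d.
½mv_f² = ½mv₀² + |q|Ed = ½(6.644×10⁻²⁷)(1.05×10⁵)² + (3.204×10⁻¹⁹)(382)(0.107) ≈ 3.663×10⁻¹⁷ J + 1.310×10⁻¹⁷ J ≈ 4.972×10⁻¹⁷ J.
v_f = √(2·4.972×10⁻¹⁷/6.644×10⁻²⁷) ≈ 1.22×10⁵ m/s.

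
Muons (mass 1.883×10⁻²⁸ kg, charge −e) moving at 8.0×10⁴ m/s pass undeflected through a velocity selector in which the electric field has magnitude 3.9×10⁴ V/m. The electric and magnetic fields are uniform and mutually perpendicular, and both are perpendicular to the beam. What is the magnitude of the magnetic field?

Balance of forces in the selector: qE = qvB ⇒ B = E/v.
B = 3.9×10⁴/8.0×10⁴ = 0.49 T.

B = 0.49 T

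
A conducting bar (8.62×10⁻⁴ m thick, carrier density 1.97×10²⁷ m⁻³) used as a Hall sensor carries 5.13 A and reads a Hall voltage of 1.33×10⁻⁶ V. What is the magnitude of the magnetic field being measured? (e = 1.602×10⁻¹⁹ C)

B ≈ 0.0705 T

From V_H = IB/(n e t), B = V_H n e t / I.
B = (1.33×10⁻⁶)(1.97×10²⁷)(1.602×10⁻¹⁹)(8.62×10⁻⁴)/5.13 ≈ 0.0705 T.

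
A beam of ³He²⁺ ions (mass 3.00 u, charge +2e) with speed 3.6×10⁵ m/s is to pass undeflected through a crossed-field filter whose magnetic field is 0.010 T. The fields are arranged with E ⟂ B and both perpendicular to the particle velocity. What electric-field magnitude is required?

E = 3600 V/m

For straight-line motion qE = qvB, so E = vB.
E = 3.6×10⁵ × 0.010 = 3600 V/m.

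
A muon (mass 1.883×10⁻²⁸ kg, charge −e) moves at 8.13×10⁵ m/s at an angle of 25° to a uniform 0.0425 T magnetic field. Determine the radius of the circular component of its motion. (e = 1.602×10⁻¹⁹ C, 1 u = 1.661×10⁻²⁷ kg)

v⊥ = v sinθ = 8.13×10⁵·sin25° ≈ 3.436×10⁵ m/s.
r = m v⊥/(|q|B) = (1.883×10⁻²⁸)(3.436×10⁵)/((1.602×10⁻¹⁹)(0.0425)) ≈ 9.50×10⁻³ m.

r ≈ 9.50×10⁻³ m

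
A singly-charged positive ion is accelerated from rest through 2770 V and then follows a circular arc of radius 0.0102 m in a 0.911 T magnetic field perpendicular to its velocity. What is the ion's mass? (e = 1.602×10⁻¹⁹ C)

m ≈ 2.50×10⁻²⁷ kg

Combine |q|V = ½mv² and r = mv/(|q|B): eliminate v to get m = qB²r²/(2V).
m = (1.602×10⁻¹⁹)(0.911)²(0.0102)²/(2·2770) ≈ 2.50×10⁻²⁷ kg.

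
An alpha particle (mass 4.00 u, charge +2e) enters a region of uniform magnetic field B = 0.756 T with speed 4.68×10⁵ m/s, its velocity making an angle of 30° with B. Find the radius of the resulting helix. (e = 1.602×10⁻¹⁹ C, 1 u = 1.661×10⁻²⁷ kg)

v⊥ = v sinθ = 4.68×10⁵·sin30° ≈ 2.340×10⁵ m/s.
r = m v⊥/(|q|B) = (6.644×10⁻²⁷)(2.340×10⁵)/((3.204×10⁻¹⁹)(0.756)) ≈ 6.42×10⁻³ m.

r ≈ 6.42×10⁻³ m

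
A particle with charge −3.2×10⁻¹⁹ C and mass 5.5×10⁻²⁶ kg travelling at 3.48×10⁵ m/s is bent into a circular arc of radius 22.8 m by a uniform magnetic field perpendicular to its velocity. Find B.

From |q|vB = mv²/r, B = mv/(|q|r).
B = (5.5×10⁻²⁶)(3.48×10⁵)/((3.2×10⁻¹⁹)(22.8)) ≈ 2.62×10⁻³ T.

B ≈ 2.62×10⁻³ T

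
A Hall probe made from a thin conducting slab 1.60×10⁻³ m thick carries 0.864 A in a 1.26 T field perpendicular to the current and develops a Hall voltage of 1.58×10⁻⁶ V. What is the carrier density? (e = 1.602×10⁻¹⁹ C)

From V_H = IB/(n e t), n = IB/(V_H e t).
n = (0.864)(1.26)/((1.58×10⁻⁶)(1.602×10⁻¹⁹)(1.60×10⁻³)) ≈ 2.69×10²⁷ m⁻³.

n ≈ 2.69×10²⁷ m⁻³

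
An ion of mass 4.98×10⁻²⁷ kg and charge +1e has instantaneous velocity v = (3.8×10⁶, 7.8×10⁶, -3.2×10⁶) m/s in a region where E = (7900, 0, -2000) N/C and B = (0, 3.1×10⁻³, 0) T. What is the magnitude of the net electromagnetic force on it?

|F| ≈ 3.26×10⁻¹⁵ N

v×B = (9920, 0, 1.18×10⁴) N/C.
E + v×B = (1.78×10⁴, 0, 9780) N/C.
F = q(E + v×B) = (1.602×10⁻¹⁹ C)·(1.78×10⁴, 0, 9780) = (2.85×10⁻¹⁵, 0, 1.57×10⁻¹⁵) N.
|F| = 3.26×10⁻¹⁵ N.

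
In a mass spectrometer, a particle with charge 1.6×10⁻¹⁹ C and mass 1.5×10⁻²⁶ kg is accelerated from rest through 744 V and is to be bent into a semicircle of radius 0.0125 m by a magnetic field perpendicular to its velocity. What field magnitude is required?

B ≈ 0.945 T

v = √(2|q|V/m) = √(2·1.6×10⁻¹⁹·744/1.5×10⁻²⁶) ≈ 1.260×10⁵ m/s.
B = mv/(|q|r) = (1.5×10⁻²⁶)(1.260×10⁵)/((1.6×10⁻¹⁹)(0.0125)) ≈ 0.945 T.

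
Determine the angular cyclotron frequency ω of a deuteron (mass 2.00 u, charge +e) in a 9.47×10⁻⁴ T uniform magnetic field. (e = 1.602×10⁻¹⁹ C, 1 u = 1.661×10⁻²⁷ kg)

ω ≈ 4.57×10⁴ rad/s

ω = |q|B/m.
ω = (1.602×10⁻¹⁹)(9.47×10⁻⁴)/3.322×10⁻²⁷ ≈ 4.57×10⁴ rad/s.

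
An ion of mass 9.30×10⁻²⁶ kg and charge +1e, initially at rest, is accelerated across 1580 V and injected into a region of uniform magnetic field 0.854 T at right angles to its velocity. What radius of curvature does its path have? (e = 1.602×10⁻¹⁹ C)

r ≈ 0.0502 m

Acceleration: |q|V = ½mv² ⇒ v = √(2|q|V/m) = √(2·1.602×10⁻¹⁹·1580/9.30×10⁻²⁶) ≈ 7.378×10⁴ m/s.
In the field: r = mv/(|q|B) = (9.30×10⁻²⁶)(7.378×10⁴)/((1.602×10⁻¹⁹)(0.854)) ≈ 0.0502 m.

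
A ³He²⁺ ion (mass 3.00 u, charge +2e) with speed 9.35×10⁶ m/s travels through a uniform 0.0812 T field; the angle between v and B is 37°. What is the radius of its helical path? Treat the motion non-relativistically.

v⊥ = v sinθ = 9.35×10⁶·sin37° ≈ 5.627×10⁶ m/s.
r = m v⊥/(|q|B) = (4.983×10⁻²⁷)(5.627×10⁶)/((3.204×10⁻¹⁹)(0.0812)) ≈ 1.08 m.

r ≈ 1.08 m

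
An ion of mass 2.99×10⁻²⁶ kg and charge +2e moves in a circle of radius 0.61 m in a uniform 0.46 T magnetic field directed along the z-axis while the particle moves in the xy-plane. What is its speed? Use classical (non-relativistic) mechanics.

From |q|vB = mv²/r, v = |q|Br/m.
v = (3.204×10⁻¹⁹)(0.46)(0.61)/2.99×10⁻²⁶ ≈ 3.0×10⁶ m/s.

v ≈ 3.0×10⁶ m/s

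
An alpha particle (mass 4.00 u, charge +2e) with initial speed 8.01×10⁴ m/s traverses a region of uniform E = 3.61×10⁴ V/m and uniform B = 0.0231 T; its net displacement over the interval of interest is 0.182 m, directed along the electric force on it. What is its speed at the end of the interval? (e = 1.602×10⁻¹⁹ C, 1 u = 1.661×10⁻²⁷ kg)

B does no work; ΔKE = |q|E d.
½mv_f² = ½mv₀² + |q|Ed = ½(6.644×10⁻²⁷)(8.01×10⁴)² + (3.204×10⁻¹⁹)(3.61×10⁴)(0.182) ≈ 2.131×10⁻¹⁷ J + 2.105×10⁻¹⁵ J ≈ 2.126×10⁻¹⁵ J.
v_f = √(2·2.126×10⁻¹⁵/6.644×10⁻²⁷) ≈ 8.00×10⁵ m/s.

v_f ≈ 8.00×10⁵ m/s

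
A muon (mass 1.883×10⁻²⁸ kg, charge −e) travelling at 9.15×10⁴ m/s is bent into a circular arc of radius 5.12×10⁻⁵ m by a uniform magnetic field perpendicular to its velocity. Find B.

From |q|vB = mv²/r, B = mv/(|q|r).
B = (1.883×10⁻²⁸)(9.15×10⁴)/((1.602×10⁻¹⁹)(5.12×10⁻⁵)) ≈ 2.10 T.

B ≈ 2.10 T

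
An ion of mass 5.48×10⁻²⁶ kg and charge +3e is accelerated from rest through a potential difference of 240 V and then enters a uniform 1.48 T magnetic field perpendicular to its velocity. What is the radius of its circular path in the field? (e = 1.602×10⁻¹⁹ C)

r ≈ 5.00×10⁻³ m

Acceleration: |q|V = ½mv² ⇒ v = √(2|q|V/m) = √(2·4.806×10⁻¹⁹·240/5.48×10⁻²⁶) ≈ 6.488×10⁴ m/s.
In the field: r = mv/(|q|B) = (5.48×10⁻²⁶)(6.488×10⁴)/((4.806×10⁻¹⁹)(1.48)) ≈ 5.00×10⁻³ m.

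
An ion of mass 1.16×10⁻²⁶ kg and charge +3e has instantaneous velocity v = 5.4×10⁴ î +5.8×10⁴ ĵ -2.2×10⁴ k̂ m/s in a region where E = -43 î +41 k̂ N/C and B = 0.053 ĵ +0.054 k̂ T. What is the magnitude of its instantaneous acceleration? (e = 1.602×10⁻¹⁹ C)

v×B = (4300, -2920, 2860) N/C.
E + v×B = (4260, -2920, 2900) N/C.
F = q(E + v×B) = (4.806×10⁻¹⁹ C)·(4260, -2920, 2900) = (2.04×10⁻¹⁵, -1.40×10⁻¹⁵, 1.40×10⁻¹⁵) N.
|a| = |F|/m = 2.845×10⁻¹⁵/1.16×10⁻²⁶ ≈ 2.45×10¹¹ m/s².

|a| ≈ 2.45×10¹¹ m/s²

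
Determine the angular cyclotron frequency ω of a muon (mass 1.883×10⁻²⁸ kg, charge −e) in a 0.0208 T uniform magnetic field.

ω = |q|B/m.
ω = (1.602×10⁻¹⁹)(0.0208)/1.883×10⁻²⁸ ≈ 1.77×10⁷ rad/s.

ω ≈ 1.77×10⁷ rad/s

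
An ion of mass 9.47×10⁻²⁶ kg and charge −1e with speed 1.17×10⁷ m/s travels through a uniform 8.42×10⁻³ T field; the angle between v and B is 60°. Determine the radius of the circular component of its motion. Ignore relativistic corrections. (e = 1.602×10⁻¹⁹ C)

r ≈ 711 m

v⊥ = v sinθ = 1.17×10⁷·sin60° ≈ 1.013×10⁷ m/s.
r = m v⊥/(|q|B) = (9.47×10⁻²⁶)(1.013×10⁷)/((1.602×10⁻¹⁹)(8.42×10⁻³)) ≈ 711 m.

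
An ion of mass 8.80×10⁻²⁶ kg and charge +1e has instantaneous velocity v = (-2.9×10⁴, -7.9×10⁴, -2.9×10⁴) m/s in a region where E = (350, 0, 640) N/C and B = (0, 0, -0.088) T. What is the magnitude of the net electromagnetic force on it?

v×B = (6950, -2550, 0) N/C.
E + v×B = (7300, -2550, 640) N/C.
F = q(E + v×B) = (1.602×10⁻¹⁹ C)·(7300, -2550, 640) = (1.17×10⁻¹⁵, -4.09×10⁻¹⁶, 1.03×10⁻¹⁶) N.
|F| = 1.24×10⁻¹⁵ N.

|F| ≈ 1.24×10⁻¹⁵ N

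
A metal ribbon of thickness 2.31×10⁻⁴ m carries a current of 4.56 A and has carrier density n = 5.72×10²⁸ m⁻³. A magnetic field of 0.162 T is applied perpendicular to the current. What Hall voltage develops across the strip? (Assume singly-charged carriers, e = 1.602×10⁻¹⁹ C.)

V_H = IB/(n e t).
V_H = (4.56)(0.162)/((5.72×10²⁸)(1.602×10⁻¹⁹)(2.31×10⁻⁴)) ≈ 3.49×10⁻⁷ V.

V_H ≈ 3.49×10⁻⁷ V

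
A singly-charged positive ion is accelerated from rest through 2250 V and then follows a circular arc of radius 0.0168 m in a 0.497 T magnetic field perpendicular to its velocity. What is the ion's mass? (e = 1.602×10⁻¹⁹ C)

Combine |q|V = ½mv² and r = mv/(|q|B): eliminate v to get m = qB²r²/(2V).
m = (1.602×10⁻¹⁹)(0.497)²(0.0168)²/(2·2250) ≈ 2.48×10⁻²⁷ kg.

m ≈ 2.48×10⁻²⁷ kg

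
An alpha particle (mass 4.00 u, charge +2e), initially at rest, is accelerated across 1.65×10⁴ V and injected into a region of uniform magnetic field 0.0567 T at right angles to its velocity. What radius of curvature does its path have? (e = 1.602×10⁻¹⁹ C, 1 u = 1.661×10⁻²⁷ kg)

Acceleration: |q|V = ½mv² ⇒ v = √(2|q|V/m) = √(2·3.204×10⁻¹⁹·1.65×10⁴/6.644×10⁻²⁷) ≈ 1.262×10⁶ m/s.
In the field: r = mv/(|q|B) = (6.644×10⁻²⁷)(1.262×10⁶)/((3.204×10⁻¹⁹)(0.0567)) ≈ 0.461 m.

r ≈ 0.461 m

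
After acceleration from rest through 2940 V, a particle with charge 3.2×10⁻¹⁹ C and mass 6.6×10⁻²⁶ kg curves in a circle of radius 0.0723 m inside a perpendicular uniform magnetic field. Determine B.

B ≈ 0.482 T

v = √(2|q|V/m) = √(2·3.2×10⁻¹⁹·2940/6.6×10⁻²⁶) ≈ 1.688×10⁵ m/s.
B = mv/(|q|r) = (6.6×10⁻²⁶)(1.688×10⁵)/((3.2×10⁻¹⁹)(0.0723)) ≈ 0.482 T.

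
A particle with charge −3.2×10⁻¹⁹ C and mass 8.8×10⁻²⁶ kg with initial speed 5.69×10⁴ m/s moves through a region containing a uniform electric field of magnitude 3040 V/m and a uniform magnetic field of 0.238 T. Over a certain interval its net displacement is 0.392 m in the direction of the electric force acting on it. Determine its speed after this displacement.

v_f ≈ 1.09×10⁵ m/s

B does no work; ΔKE = |q|E d.
½mv_f² = ½mv₀² + |q|Ed = ½(8.8×10⁻²⁶)(5.69×10⁴)² + (3.2×10⁻¹⁹)(3040)(0.392) ≈ 1.425×10⁻¹⁶ J + 3.813×10⁻¹⁶ J ≈ 5.238×10⁻¹⁶ J.
v_f = √(2·5.238×10⁻¹⁶/8.8×10⁻²⁶) ≈ 1.09×10⁵ m/s.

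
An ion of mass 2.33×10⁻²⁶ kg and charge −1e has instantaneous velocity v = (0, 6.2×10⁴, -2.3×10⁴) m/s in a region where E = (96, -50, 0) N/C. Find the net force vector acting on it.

Only an electric field acts, so F = qE = (−1.602×10⁻¹⁹ C)·(96.0, -50.0, 0) = (-1.54×10⁻¹⁷, 8.01×10⁻¹⁸, 0) N.

F ≈ (-1.54×10⁻¹⁷, 8.01×10⁻¹⁸, 0) N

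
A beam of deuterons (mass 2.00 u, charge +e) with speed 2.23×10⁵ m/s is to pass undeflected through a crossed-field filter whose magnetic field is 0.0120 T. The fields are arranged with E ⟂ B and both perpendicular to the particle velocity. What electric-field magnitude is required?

E = 2680 V/m

For straight-line motion qE = qvB, so E = vB.
E = 2.23×10⁵ × 0.0120 = 2680 V/m.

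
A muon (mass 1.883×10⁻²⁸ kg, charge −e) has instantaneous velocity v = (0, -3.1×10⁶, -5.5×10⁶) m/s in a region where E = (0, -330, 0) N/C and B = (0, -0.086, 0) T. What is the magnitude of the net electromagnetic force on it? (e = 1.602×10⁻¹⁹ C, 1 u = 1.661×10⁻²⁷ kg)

|F| ≈ 7.58×10⁻¹⁴ N

v×B = (-4.73×10⁵, 0, 0) N/C.
E + v×B = (-4.73×10⁵, -330, 0) N/C.
F = q(E + v×B) = (−1.602×10⁻¹⁹ C)·(-4.73×10⁵, -330, 0) = (7.58×10⁻¹⁴, 5.29×10⁻¹⁷, 0) N.
|F| = 7.58×10⁻¹⁴ N.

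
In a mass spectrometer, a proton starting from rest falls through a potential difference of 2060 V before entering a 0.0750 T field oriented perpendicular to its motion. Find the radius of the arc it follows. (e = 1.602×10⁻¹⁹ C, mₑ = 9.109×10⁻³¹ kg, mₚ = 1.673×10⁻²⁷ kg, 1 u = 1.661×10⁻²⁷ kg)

Acceleration: |q|V = ½mv² ⇒ v = √(2|q|V/m) = √(2·1.602×10⁻¹⁹·2060/1.673×10⁻²⁷) ≈ 6.281×10⁵ m/s.
In the field: r = mv/(|q|B) = (1.673×10⁻²⁷)(6.281×10⁵)/((1.602×10⁻¹⁹)(0.0750)) ≈ 0.0875 m.

r ≈ 0.0875 m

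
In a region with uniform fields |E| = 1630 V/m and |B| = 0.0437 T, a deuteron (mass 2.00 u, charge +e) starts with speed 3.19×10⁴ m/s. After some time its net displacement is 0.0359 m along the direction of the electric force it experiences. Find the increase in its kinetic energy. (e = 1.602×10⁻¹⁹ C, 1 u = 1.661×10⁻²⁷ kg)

ΔKE ≈ 9.37×10⁻¹⁸ J

The magnetic force is always ⟂ v and does no work; only the electric force changes KE.
ΔKE = F_E · d = |q|E d = (1.602×10⁻¹⁹)(1630)(0.0359) ≈ 9.37×10⁻¹⁸ J.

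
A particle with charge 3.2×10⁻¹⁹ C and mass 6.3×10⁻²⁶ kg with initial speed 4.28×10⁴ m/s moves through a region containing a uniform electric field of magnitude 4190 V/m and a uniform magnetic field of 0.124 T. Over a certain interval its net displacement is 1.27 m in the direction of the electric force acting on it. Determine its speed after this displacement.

B does no work; ΔKE = |q|E d.
½mv_f² = ½mv₀² + |q|Ed = ½(6.3×10⁻²⁶)(4.28×10⁴)² + (3.2×10⁻¹⁹)(4190)(1.27) ≈ 5.770×10⁻¹⁷ J + 1.703×10⁻¹⁵ J ≈ 1.761×10⁻¹⁵ J.
v_f = √(2·1.761×10⁻¹⁵/6.3×10⁻²⁶) ≈ 2.36×10⁵ m/s.

v_f ≈ 2.36×10⁵ m/s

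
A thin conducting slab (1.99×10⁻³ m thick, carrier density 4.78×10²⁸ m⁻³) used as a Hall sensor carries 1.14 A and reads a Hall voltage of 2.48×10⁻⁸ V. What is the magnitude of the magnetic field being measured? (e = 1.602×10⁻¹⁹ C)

From V_H = IB/(n e t), B = V_H n e t / I.
B = (2.48×10⁻⁸)(4.78×10²⁸)(1.602×10⁻¹⁹)(1.99×10⁻³)/1.14 ≈ 0.332 T.

B ≈ 0.332 T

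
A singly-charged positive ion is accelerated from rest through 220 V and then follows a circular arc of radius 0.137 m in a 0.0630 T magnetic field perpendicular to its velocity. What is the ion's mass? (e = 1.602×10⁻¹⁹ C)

m ≈ 2.71×10⁻²⁶ kg

Combine |q|V = ½mv² and r = mv/(|q|B): eliminate v to get m = qB²r²/(2V).
m = (1.602×10⁻¹⁹)(0.0630)²(0.137)²/(2·220) ≈ 2.71×10⁻²⁶ kg.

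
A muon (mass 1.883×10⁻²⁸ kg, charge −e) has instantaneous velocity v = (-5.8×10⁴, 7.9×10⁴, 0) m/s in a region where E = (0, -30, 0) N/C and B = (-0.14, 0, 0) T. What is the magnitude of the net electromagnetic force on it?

v×B = (0, 0, 1.11×10⁴) N/C.
E + v×B = (0, -30.0, 1.11×10⁴) N/C.
F = q(E + v×B) = (−1.602×10⁻¹⁹ C)·(0, -30.0, 1.11×10⁴) = (0, 4.81×10⁻¹⁸, -1.77×10⁻¹⁵) N.
|F| = 1.77×10⁻¹⁵ N.

|F| ≈ 1.77×10⁻¹⁵ N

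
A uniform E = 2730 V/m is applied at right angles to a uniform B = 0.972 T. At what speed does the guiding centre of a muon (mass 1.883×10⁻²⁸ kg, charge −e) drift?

In crossed fields the guiding centre drifts at v_d = |E×B|/B² = E/B, independent of charge and mass.
v_d = 2730/0.972 = 2810 m/s.

v_d ≈ 2810 m/s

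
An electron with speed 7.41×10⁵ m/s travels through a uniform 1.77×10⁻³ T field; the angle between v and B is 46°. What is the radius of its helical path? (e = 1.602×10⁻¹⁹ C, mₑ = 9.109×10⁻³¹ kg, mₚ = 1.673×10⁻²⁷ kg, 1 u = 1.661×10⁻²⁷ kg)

v⊥ = v sinθ = 7.41×10⁵·sin46° ≈ 5.330×10⁵ m/s.
r = m v⊥/(|q|B) = (9.109×10⁻³¹)(5.330×10⁵)/((1.602×10⁻¹⁹)(1.77×10⁻³)) ≈ 1.71×10⁻³ m.

r ≈ 1.71×10⁻³ m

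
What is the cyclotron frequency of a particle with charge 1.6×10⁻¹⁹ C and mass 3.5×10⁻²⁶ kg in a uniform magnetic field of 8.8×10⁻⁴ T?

f = |q|B/(2πm).
f = (1.6×10⁻¹⁹)(8.8×10⁻⁴)/(2π·3.5×10⁻²⁶) ≈ 640 Hz.

f ≈ 640 Hz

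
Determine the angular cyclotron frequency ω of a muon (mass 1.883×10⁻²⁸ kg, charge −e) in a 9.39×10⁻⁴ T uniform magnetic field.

ω ≈ 7.99×10⁵ rad/s

ω = |q|B/m.
ω = (1.602×10⁻¹⁹)(9.39×10⁻⁴)/1.883×10⁻²⁸ ≈ 7.99×10⁵ rad/s.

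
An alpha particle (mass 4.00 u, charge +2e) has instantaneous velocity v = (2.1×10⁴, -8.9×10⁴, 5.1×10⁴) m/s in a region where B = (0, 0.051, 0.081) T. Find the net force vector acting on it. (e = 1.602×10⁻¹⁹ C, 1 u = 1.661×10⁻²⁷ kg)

F ≈ (-3.14×10⁻¹⁵, -5.45×10⁻¹⁶, 3.43×10⁻¹⁶) N

v×B = (-9810, -1700, 1070) N/C.
F = q v×B = (3.204×10⁻¹⁹ C)·(-9810, -1700, 1070) = (-3.14×10⁻¹⁵, -5.45×10⁻¹⁶, 3.43×10⁻¹⁶) N.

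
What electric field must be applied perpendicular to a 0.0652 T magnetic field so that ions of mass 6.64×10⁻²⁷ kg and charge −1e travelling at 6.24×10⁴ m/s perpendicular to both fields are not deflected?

E = 4070 V/m

For straight-line motion qE = qvB, so E = vB.
E = 6.24×10⁴ × 0.0652 = 4070 V/m.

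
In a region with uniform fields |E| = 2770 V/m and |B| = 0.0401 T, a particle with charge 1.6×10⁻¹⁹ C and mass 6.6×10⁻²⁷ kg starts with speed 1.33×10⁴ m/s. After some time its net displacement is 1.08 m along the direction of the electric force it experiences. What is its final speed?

v_f ≈ 3.81×10⁵ m/s

B does no work; ΔKE = |q|E d.
½mv_f² = ½mv₀² + |q|Ed = ½(6.6×10⁻²⁷)(1.33×10⁴)² + (1.6×10⁻¹⁹)(2770)(1.08) ≈ 5.837×10⁻¹⁹ J + 4.787×10⁻¹⁶ J ≈ 4.792×10⁻¹⁶ J.
v_f = √(2·4.792×10⁻¹⁶/6.6×10⁻²⁷) ≈ 3.81×10⁵ m/s.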